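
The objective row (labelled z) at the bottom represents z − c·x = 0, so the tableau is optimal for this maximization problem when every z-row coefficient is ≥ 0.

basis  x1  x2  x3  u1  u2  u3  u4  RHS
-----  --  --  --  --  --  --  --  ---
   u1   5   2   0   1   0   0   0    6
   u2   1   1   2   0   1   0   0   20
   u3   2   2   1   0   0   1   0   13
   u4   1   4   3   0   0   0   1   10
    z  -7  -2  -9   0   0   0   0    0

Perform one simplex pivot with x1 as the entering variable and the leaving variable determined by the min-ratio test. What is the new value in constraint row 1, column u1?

Ratio test on column x1 — row 1: 6/5 = 6/5; row 2: 20/1 = 20; row 3: 13/2 = 13/2; row 4: 10/1 = 10. Minimum is 6/5 at row 1 (u1 leaves); pivot element 5.
Divide row 1 by 5; eliminate column x1 from the other rows.
In the new row 1, the u1 entry is the old entry divided by the pivot: 1/5 = 1/5.

1/5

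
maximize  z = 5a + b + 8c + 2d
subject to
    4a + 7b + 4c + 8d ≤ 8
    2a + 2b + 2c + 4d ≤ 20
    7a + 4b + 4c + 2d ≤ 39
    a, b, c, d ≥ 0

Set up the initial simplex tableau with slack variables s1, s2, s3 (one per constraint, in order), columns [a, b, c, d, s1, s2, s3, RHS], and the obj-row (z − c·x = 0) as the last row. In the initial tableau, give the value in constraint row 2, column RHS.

The RHS of constraint 2 is b_2 = 20.

20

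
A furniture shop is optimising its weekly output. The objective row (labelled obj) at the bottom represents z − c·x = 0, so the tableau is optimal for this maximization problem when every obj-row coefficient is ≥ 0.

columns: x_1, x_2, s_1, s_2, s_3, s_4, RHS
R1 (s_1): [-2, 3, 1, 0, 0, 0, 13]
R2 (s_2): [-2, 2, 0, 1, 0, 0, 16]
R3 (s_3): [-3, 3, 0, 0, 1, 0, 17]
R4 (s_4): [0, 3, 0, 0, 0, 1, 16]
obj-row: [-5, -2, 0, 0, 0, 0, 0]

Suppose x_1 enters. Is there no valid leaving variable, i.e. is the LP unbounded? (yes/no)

yes

Every constraint-row entry in column x_1 is ≤ 0, so increasing x_1 is unbounded.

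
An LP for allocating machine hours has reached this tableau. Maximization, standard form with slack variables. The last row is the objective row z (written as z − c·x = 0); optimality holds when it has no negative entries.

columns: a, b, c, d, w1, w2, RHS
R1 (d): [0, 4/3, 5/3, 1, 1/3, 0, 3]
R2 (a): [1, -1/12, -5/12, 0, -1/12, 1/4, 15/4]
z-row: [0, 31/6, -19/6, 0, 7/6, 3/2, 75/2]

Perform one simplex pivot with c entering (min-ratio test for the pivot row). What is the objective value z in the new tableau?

Ratio test on column c — row 1: 3/(5/3) = 9/5; row 2: entry -5/12 ≤ 0. Minimum is 9/5 at row 1 (d leaves); pivot element 5/3.
Pivot on row 1; the z-row RHS becomes 75/2 − (-19/6)·(9/5) = 216/5.

216/5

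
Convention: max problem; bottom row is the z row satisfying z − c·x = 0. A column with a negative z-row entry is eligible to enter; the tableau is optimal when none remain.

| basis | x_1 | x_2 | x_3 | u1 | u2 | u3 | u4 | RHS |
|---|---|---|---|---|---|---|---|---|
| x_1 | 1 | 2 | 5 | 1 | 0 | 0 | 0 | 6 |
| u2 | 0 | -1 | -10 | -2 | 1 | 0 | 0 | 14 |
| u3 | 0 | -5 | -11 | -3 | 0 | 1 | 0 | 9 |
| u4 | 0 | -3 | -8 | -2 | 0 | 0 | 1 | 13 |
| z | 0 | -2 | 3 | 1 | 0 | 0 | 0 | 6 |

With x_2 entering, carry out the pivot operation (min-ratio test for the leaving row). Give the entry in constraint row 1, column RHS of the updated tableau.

Ratio test on column x_2 — row 1: 6/2 = 3; row 2: entry -1 ≤ 0; row 3: entry -5 ≤ 0; row 4: entry -3 ≤ 0. Minimum is 3 at row 1 (x_1 leaves); pivot element 2.
Divide row 1 by 2; eliminate column x_2 from the other rows.
In the new row 1, the RHS entry is the old entry divided by the pivot: 6/2 = 3.

3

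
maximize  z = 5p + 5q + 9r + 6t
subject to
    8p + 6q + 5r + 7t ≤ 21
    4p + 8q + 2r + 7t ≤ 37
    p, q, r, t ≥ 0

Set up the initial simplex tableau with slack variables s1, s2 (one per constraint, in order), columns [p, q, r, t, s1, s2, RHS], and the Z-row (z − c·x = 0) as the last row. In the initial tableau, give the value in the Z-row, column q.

The Z-row carries the negated objective coefficients: the q entry is -5.

-5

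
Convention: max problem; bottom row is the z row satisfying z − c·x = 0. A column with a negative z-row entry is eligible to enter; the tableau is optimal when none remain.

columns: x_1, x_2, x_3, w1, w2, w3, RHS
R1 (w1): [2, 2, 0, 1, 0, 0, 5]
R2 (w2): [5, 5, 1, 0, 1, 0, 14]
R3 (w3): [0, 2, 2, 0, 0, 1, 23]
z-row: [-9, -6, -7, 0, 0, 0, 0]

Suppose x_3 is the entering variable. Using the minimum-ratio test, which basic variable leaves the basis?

Column x_3 entries and ratios — w1: 0 ≤ 0, skip; w2: 14/1 = 14; w3: 23/2 = 23/2.
Smallest ratio is 23/2 in the row of w3, so w3 leaves.

w3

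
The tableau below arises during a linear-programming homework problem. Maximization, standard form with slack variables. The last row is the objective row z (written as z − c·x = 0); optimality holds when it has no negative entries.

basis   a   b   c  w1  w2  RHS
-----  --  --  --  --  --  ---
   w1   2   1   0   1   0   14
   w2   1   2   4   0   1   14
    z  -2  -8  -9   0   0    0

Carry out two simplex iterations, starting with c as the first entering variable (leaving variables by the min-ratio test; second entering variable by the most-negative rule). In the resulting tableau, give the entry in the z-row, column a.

Ratio test on column c — row 1: entry 0 ≤ 0; row 2: 14/4 = 7/2. Minimum is 7/2 at row 2 (w2 leaves); pivot element 4.
Divide row 2 by 4; eliminate column c from the other rows.
Second iteration: most negative z-row entry is -7/2 in column b, so b enters.
Ratio test on column b — row 1: 14/1 = 14; row 2: (7/2)/(1/2) = 7. Minimum is 7 at row 2 (c leaves); pivot element 1/2.
Divide row 2 by 1/2; eliminate column b from the other rows.
After both pivots, the entry at the z-row, column a is 2.

2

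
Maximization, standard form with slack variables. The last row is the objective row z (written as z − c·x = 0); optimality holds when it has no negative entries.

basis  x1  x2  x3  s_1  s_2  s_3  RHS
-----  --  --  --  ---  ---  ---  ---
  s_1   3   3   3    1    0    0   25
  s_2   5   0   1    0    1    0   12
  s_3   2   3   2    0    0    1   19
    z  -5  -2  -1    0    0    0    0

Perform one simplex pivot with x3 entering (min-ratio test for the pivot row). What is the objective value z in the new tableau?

Ratio test on column x3 — row 1: 25/3 = 25/3; row 2: 12/1 = 12; row 3: 19/2 = 19/2. Minimum is 25/3 at row 1 (s_1 leaves); pivot element 3.
Pivot on row 1; the z-row RHS becomes 0 − (-1)·(25/3) = 25/3.

25/3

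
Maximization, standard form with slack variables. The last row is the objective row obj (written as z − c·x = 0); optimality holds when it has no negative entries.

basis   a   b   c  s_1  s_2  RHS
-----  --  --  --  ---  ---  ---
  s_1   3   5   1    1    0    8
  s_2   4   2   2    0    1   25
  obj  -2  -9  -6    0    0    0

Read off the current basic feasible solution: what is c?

0

c is not in the basis, so in the current basic feasible solution c = 0.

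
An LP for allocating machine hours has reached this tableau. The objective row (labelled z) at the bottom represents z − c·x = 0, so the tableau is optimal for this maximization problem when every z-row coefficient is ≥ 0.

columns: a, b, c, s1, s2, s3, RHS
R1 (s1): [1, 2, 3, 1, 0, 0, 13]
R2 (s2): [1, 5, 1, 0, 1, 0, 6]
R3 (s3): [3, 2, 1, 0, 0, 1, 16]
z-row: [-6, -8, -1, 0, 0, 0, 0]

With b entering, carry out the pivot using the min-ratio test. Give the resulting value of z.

Ratio test on column b — row 1: 13/2 = 13/2; row 2: 6/5 = 6/5; row 3: 16/2 = 8. Minimum is 6/5 at row 2 (s2 leaves); pivot element 5.
Pivot on row 2; the z-row RHS becomes 0 − (-8)·(6/5) = 48/5.

48/5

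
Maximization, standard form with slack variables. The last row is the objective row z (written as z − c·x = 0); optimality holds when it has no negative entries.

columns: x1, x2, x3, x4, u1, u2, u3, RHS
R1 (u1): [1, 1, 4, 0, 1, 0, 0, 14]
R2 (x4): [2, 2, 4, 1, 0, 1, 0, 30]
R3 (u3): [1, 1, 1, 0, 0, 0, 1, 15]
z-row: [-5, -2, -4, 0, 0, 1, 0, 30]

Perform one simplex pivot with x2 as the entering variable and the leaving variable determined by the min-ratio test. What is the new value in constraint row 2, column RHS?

2

Ratio test on column x2 — row 1: 14/1 = 14; row 2: 30/2 = 15; row 3: 15/1 = 15. Minimum is 14 at row 1 (u1 leaves); pivot element 1.
Divide row 1 by 1; eliminate column x2 from the other rows.
Row 2 update in column RHS: 30 − 2·14 = 2.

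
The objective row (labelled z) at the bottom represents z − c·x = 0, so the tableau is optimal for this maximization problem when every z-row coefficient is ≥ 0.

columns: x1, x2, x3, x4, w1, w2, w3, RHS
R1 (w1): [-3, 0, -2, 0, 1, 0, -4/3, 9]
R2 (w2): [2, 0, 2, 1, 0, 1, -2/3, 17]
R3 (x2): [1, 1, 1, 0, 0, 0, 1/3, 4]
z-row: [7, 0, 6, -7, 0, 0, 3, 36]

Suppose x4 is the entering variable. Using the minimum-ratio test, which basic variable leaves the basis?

w2

Column x4 entries and ratios — w1: 0 ≤ 0, skip; w2: 17/1 = 17; x2: 0 ≤ 0, skip.
Smallest ratio is 17 in the row of w2, so w2 leaves.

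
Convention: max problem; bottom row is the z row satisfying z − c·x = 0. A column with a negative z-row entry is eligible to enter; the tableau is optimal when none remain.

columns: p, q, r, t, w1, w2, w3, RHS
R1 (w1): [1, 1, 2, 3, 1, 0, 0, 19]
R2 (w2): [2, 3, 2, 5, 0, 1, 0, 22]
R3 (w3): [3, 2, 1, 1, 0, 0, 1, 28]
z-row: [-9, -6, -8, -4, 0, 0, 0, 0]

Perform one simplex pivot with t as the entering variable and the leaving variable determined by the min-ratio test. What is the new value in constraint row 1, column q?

Ratio test on column t — row 1: 19/3 = 19/3; row 2: 22/5 = 22/5; row 3: 28/1 = 28. Minimum is 22/5 at row 2 (w2 leaves); pivot element 5.
Divide row 2 by 5; eliminate column t from the other rows.
Row 1 update in column q: 1 − 3·(3/5) = -4/5.

-4/5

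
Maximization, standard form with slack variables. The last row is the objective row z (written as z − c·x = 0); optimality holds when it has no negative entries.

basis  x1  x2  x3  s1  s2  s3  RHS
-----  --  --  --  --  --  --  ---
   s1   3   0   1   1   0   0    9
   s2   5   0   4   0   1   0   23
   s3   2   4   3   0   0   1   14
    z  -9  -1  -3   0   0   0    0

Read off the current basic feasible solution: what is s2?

s2 is basic (row 2); its value is the RHS of that row, 23.

23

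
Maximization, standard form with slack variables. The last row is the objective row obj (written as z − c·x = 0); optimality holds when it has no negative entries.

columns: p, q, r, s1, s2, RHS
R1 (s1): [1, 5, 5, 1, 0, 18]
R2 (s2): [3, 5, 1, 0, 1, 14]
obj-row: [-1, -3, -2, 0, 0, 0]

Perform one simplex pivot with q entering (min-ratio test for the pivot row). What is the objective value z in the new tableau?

Ratio test on column q — row 1: 18/5 = 18/5; row 2: 14/5 = 14/5. Minimum is 14/5 at row 2 (s2 leaves); pivot element 5.
Pivot on row 2; the obj-row RHS becomes 0 − (-3)·(14/5) = 42/5.

42/5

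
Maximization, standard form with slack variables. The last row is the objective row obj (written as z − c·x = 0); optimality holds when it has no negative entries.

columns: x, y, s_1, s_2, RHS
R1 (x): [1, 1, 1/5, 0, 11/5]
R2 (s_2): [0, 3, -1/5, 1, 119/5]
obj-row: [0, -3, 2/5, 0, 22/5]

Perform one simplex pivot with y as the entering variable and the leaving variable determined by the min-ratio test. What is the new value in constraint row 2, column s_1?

-4/5

Ratio test on column y — row 1: (11/5)/1 = 11/5; row 2: (119/5)/3 = 119/15. Minimum is 11/5 at row 1 (x leaves); pivot element 1.
Divide row 1 by 1; eliminate column y from the other rows.
Row 2 update in column s_1: -1/5 − 3·(1/5) = -4/5.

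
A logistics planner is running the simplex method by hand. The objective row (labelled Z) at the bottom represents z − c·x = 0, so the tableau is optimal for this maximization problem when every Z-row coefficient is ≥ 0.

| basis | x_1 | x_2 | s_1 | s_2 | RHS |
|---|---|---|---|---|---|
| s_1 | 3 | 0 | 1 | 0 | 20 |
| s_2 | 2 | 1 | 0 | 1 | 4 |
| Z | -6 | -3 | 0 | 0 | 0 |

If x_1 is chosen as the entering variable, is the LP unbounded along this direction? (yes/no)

no

Column x_1 has positive entries in row(s) 1, 2, so the ratio test bounds it — not unbounded.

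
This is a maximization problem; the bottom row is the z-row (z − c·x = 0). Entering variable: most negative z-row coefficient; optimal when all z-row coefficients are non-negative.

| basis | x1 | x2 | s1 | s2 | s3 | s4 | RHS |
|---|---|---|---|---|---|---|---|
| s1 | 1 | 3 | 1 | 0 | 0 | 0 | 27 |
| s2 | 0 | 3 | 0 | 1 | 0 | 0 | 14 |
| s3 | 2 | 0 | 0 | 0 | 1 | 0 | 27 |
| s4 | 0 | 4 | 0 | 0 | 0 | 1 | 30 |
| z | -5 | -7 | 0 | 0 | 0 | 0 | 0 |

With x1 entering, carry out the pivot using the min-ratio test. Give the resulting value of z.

135/2

Ratio test on column x1 — row 1: 27/1 = 27; row 2: entry 0 ≤ 0; row 3: 27/2 = 27/2; row 4: entry 0 ≤ 0. Minimum is 27/2 at row 3 (s3 leaves); pivot element 2.
Pivot on row 3; the z-row RHS becomes 0 − (-5)·(27/2) = 135/2.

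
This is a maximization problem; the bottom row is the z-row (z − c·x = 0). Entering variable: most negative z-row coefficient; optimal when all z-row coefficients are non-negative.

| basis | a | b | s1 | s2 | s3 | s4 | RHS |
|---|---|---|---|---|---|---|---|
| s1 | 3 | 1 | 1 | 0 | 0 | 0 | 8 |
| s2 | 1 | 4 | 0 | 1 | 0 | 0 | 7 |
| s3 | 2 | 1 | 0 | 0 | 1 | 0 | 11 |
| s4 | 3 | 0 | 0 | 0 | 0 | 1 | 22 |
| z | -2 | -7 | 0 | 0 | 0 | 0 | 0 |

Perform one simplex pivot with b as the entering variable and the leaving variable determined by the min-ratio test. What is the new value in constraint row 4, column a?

Ratio test on column b — row 1: 8/1 = 8; row 2: 7/4 = 7/4; row 3: 11/1 = 11; row 4: entry 0 ≤ 0. Minimum is 7/4 at row 2 (s2 leaves); pivot element 4.
Divide row 2 by 4; eliminate column b from the other rows.
Row 4 update in column a: 3 − 0·(1/4) = 3.

3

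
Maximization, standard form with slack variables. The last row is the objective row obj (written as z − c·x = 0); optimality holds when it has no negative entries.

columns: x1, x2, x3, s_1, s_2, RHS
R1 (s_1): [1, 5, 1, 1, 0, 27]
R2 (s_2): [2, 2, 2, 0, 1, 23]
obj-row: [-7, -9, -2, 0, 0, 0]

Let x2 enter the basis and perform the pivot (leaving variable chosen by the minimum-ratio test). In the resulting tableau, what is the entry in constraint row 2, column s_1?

-2/5

Ratio test on column x2 — row 1: 27/5 = 27/5; row 2: 23/2 = 23/2. Minimum is 27/5 at row 1 (s_1 leaves); pivot element 5.
Divide row 1 by 5; eliminate column x2 from the other rows.
Row 2 update in column s_1: 0 − 2·(1/5) = -2/5.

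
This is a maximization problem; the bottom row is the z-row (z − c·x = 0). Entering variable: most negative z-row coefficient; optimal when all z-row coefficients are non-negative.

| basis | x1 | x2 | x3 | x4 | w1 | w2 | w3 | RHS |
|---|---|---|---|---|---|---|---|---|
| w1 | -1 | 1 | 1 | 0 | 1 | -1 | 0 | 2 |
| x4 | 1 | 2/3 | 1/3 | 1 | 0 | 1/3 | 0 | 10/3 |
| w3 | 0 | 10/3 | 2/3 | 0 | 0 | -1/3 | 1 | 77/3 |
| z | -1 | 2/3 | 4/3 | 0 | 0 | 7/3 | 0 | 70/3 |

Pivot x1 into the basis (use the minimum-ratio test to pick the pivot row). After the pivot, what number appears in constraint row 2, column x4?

Ratio test on column x1 — row 1: entry -1 ≤ 0; row 2: (10/3)/1 = 10/3; row 3: entry 0 ≤ 0. Minimum is 10/3 at row 2 (x4 leaves); pivot element 1.
Divide row 2 by 1; eliminate column x1 from the other rows.
In the new row 2, the x4 entry is the old entry divided by the pivot: 1/1 = 1.

1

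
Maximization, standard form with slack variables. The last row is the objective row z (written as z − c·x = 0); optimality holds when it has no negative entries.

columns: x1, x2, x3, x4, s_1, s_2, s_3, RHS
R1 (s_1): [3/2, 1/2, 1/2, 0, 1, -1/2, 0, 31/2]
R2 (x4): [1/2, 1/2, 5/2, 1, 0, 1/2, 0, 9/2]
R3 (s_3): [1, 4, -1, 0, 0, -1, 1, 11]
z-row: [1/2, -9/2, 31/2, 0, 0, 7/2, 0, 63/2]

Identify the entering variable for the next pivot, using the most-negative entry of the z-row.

Negative z-row entries: x2: -9/2.
The most negative is -9/2 in column x2, so x2 enters.

x2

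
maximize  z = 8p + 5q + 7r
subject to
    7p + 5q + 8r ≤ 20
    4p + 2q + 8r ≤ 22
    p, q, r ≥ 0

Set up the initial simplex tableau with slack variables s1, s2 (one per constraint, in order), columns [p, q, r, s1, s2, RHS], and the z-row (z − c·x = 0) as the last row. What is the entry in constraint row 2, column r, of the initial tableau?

Constraint 2 has coefficient 8 on r.

8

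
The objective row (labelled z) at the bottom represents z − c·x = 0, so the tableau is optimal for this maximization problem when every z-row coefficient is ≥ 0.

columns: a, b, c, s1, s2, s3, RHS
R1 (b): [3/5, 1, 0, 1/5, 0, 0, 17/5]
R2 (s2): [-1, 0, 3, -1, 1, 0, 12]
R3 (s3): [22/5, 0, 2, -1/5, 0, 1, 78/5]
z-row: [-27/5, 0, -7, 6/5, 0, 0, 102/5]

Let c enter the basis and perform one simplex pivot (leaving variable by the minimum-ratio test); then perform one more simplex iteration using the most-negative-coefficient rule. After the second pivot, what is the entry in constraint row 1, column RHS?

5/2

Ratio test on column c — row 1: entry 0 ≤ 0; row 2: 12/3 = 4; row 3: (78/5)/2 = 39/5. Minimum is 4 at row 2 (s2 leaves); pivot element 3.
Divide row 2 by 3; eliminate column c from the other rows.
Second iteration: most negative z-row entry is -116/15 in column a, so a enters.
Ratio test on column a — row 1: (17/5)/(3/5) = 17/3; row 2: entry -1/3 ≤ 0; row 3: (38/5)/(76/15) = 3/2. Minimum is 3/2 at row 3 (s3 leaves); pivot element 76/15.
Divide row 3 by 76/15; eliminate column a from the other rows.
After both pivots, the entry at constraint row 1, column RHS is 5/2.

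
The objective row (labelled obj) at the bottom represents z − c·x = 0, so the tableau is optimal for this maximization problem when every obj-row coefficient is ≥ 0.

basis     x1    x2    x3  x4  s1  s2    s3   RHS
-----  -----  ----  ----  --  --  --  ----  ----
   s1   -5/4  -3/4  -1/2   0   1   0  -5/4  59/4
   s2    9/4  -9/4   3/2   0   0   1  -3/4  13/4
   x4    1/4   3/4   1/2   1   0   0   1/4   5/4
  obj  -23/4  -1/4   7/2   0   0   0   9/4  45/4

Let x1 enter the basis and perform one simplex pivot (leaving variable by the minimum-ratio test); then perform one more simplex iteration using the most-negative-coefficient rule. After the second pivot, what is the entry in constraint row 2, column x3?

1

Ratio test on column x1 — row 1: entry -5/4 ≤ 0; row 2: (13/4)/(9/4) = 13/9; row 3: (5/4)/(1/4) = 5. Minimum is 13/9 at row 2 (s2 leaves); pivot element 9/4.
Divide row 2 by 9/4; eliminate column x1 from the other rows.
Second iteration: most negative obj-row entry is -6 in column x2, so x2 enters.
Ratio test on column x2 — row 1: entry -2 ≤ 0; row 2: entry -1 ≤ 0; row 3: (8/9)/1 = 8/9. Minimum is 8/9 at row 3 (x4 leaves); pivot element 1.
Divide row 3 by 1; eliminate column x2 from the other rows.
After both pivots, the entry at constraint row 2, column x3 is 1.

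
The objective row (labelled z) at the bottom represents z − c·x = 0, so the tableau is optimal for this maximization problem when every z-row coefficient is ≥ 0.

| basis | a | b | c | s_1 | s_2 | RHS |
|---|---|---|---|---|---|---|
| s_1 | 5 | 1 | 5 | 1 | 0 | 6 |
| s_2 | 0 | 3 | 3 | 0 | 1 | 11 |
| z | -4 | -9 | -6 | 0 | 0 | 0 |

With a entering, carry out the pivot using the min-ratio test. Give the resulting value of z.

24/5

Ratio test on column a — row 1: 6/5 = 6/5; row 2: entry 0 ≤ 0. Minimum is 6/5 at row 1 (s_1 leaves); pivot element 5.
Pivot on row 1; the z-row RHS becomes 0 − (-4)·(6/5) = 24/5.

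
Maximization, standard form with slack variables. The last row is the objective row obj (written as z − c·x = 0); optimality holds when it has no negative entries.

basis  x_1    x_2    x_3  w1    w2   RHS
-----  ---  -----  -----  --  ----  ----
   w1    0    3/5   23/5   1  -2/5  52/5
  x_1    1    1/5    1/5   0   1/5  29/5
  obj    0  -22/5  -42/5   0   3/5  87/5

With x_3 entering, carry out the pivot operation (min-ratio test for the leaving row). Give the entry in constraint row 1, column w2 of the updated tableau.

-2/23

Ratio test on column x_3 — row 1: (52/5)/(23/5) = 52/23; row 2: (29/5)/(1/5) = 29. Minimum is 52/23 at row 1 (w1 leaves); pivot element 23/5.
Divide row 1 by 23/5; eliminate column x_3 from the other rows.
In the new row 1, the w2 entry is the old entry divided by the pivot: (-2/5)/(23/5) = -2/23.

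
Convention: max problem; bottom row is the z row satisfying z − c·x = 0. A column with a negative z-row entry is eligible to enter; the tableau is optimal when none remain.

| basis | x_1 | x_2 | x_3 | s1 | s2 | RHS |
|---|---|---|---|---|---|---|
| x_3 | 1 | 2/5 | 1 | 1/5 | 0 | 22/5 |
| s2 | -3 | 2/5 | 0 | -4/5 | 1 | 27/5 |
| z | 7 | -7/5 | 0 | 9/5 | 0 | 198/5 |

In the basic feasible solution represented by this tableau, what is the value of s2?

27/5

s2 is basic (row 2); its value is the RHS of that row, 27/5.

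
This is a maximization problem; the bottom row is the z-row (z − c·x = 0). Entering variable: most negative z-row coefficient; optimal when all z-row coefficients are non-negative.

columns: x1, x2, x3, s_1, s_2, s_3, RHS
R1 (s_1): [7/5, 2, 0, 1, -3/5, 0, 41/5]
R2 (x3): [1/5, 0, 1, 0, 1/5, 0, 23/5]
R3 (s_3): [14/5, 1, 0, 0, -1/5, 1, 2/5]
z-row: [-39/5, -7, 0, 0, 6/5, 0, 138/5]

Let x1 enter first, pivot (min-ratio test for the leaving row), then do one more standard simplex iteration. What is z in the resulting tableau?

152/5

Ratio test on column x1 — row 1: (41/5)/(7/5) = 41/7; row 2: (23/5)/(1/5) = 23; row 3: (2/5)/(14/5) = 1/7. Minimum is 1/7 at row 3 (s_3 leaves); pivot element 14/5.
Pivot on row 3; the z-row RHS becomes 138/5 − (-39/5)·(1/7) = 201/7.
Next entering variable (most negative z-row entry -59/14): x2.
Ratio test on column x2 — row 1: 8/(3/2) = 16/3; row 2: entry -1/14 ≤ 0; row 3: (1/7)/(5/14) = 2/5. Minimum is 2/5 at row 3 (x1 leaves); pivot element 5/14.
After the second pivot the z-row RHS is 201/7 − (-59/14)·(2/5) = 152/5.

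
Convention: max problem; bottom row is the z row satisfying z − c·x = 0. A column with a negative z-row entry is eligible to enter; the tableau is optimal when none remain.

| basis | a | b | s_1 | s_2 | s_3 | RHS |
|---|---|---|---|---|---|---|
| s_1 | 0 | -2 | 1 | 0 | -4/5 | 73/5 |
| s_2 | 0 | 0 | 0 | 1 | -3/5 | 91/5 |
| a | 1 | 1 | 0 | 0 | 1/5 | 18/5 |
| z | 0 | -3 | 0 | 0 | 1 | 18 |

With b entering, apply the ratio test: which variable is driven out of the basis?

Column b entries and ratios — s_1: -2 ≤ 0, skip; s_2: 0 ≤ 0, skip; a: (18/5)/1 = 18/5.
Smallest ratio is 18/5 in the row of a, so a leaves.

a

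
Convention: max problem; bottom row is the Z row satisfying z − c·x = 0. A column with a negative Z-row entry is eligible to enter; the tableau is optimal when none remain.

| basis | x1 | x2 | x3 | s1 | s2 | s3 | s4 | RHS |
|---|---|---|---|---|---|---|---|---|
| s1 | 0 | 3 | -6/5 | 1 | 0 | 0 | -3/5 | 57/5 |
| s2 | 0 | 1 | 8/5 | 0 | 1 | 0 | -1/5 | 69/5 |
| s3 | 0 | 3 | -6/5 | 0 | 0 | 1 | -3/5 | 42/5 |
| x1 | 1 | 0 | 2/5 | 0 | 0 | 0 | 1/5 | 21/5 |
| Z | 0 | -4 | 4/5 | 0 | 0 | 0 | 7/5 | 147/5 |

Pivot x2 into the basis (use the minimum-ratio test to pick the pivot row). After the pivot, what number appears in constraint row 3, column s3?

Ratio test on column x2 — row 1: (57/5)/3 = 19/5; row 2: (69/5)/1 = 69/5; row 3: (42/5)/3 = 14/5; row 4: entry 0 ≤ 0. Minimum is 14/5 at row 3 (s3 leaves); pivot element 3.
Divide row 3 by 3; eliminate column x2 from the other rows.
In the new row 3, the s3 entry is the old entry divided by the pivot: 1/3 = 1/3.

1/3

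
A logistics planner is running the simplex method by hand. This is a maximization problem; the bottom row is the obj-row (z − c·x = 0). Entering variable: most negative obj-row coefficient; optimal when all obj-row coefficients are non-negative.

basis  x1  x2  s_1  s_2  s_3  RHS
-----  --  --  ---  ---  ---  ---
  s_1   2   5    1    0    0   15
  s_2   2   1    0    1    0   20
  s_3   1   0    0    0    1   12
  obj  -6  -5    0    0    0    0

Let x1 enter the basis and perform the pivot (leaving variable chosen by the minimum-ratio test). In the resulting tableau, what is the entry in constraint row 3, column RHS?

Ratio test on column x1 — row 1: 15/2 = 15/2; row 2: 20/2 = 10; row 3: 12/1 = 12. Minimum is 15/2 at row 1 (s_1 leaves); pivot element 2.
Divide row 1 by 2; eliminate column x1 from the other rows.
Row 3 update in column RHS: 12 − 1·(15/2) = 9/2.

9/2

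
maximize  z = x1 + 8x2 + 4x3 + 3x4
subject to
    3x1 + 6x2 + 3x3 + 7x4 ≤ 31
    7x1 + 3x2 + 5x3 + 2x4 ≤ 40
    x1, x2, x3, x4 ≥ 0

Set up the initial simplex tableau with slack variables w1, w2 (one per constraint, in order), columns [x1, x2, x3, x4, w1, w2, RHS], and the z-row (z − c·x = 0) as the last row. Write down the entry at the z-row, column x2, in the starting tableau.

The z-row carries the negated objective coefficients: the x2 entry is -8.

-8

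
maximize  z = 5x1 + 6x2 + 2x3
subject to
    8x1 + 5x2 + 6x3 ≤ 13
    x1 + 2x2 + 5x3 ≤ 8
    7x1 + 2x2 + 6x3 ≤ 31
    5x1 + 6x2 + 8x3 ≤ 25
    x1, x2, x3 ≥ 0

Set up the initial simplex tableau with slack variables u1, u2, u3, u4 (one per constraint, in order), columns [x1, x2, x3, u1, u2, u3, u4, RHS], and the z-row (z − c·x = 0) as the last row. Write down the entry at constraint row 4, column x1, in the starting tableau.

Constraint 4 has coefficient 5 on x1.

5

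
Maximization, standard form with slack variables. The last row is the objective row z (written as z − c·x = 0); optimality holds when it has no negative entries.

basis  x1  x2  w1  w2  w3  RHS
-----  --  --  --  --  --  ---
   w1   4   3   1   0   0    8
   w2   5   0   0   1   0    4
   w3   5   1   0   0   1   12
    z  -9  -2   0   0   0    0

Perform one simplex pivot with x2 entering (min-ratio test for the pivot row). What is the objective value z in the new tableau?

16/3

Ratio test on column x2 — row 1: 8/3 = 8/3; row 2: entry 0 ≤ 0; row 3: 12/1 = 12. Minimum is 8/3 at row 1 (w1 leaves); pivot element 3.
Pivot on row 1; the z-row RHS becomes 0 − (-2)·(8/3) = 16/3.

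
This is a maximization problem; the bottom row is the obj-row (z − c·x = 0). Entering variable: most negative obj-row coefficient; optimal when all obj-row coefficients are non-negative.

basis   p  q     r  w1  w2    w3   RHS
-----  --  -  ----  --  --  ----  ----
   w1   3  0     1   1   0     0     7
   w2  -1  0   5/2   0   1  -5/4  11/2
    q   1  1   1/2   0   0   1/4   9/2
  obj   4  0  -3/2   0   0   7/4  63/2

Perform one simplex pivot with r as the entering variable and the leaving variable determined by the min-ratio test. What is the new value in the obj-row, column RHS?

Ratio test on column r — row 1: 7/1 = 7; row 2: (11/2)/(5/2) = 11/5; row 3: (9/2)/(1/2) = 9. Minimum is 11/5 at row 2 (w2 leaves); pivot element 5/2.
Divide row 2 by 5/2; eliminate column r from the other rows.
obj-row update in column RHS: 63/2 − (-3/2)·(11/5) = 174/5.

174/5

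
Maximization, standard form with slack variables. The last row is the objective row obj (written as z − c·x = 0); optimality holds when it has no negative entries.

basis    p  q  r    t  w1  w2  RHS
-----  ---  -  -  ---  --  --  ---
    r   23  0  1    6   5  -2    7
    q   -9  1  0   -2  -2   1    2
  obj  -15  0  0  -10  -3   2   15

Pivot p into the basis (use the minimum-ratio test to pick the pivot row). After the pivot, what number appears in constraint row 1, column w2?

-2/23

Ratio test on column p — row 1: 7/23 = 7/23; row 2: entry -9 ≤ 0. Minimum is 7/23 at row 1 (r leaves); pivot element 23.
Divide row 1 by 23; eliminate column p from the other rows.
In the new row 1, the w2 entry is the old entry divided by the pivot: (-2)/23 = -2/23.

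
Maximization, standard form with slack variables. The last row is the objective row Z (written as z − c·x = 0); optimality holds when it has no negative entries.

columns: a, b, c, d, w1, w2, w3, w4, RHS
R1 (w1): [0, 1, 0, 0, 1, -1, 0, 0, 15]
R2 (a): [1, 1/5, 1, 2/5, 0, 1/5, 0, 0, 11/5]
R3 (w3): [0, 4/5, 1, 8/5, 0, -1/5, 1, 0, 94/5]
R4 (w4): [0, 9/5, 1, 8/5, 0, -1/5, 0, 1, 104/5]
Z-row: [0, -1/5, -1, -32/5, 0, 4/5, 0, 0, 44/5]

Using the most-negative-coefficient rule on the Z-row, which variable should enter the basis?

d

Negative Z-row entries: b: -1/5, c: -1, d: -32/5.
The most negative is -32/5 in column d, so d enters.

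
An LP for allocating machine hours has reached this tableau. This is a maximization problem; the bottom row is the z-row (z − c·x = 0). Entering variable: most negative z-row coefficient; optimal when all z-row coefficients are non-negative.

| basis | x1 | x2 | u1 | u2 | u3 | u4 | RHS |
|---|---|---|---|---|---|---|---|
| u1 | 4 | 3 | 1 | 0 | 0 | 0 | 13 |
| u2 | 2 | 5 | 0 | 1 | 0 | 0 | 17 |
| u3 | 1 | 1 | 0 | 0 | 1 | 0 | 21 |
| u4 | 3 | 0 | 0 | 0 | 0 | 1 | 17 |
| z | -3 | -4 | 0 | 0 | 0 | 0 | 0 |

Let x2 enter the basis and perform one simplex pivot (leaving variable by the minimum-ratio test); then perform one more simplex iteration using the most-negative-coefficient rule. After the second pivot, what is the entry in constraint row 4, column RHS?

14

Ratio test on column x2 — row 1: 13/3 = 13/3; row 2: 17/5 = 17/5; row 3: 21/1 = 21; row 4: entry 0 ≤ 0. Minimum is 17/5 at row 2 (u2 leaves); pivot element 5.
Divide row 2 by 5; eliminate column x2 from the other rows.
Second iteration: most negative z-row entry is -7/5 in column x1, so x1 enters.
Ratio test on column x1 — row 1: (14/5)/(14/5) = 1; row 2: (17/5)/(2/5) = 17/2; row 3: (88/5)/(3/5) = 88/3; row 4: 17/3 = 17/3. Minimum is 1 at row 1 (u1 leaves); pivot element 14/5.
Divide row 1 by 14/5; eliminate column x1 from the other rows.
After both pivots, the entry at constraint row 4, column RHS is 14.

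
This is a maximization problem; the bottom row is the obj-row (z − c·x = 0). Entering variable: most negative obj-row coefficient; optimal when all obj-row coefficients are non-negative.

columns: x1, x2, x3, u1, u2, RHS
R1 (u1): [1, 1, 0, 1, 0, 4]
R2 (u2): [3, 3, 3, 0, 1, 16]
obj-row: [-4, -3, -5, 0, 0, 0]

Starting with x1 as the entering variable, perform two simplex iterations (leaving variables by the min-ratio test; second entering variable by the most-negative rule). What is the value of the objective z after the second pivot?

68/3

Ratio test on column x1 — row 1: 4/1 = 4; row 2: 16/3 = 16/3. Minimum is 4 at row 1 (u1 leaves); pivot element 1.
Pivot on row 1; the obj-row RHS becomes 0 − (-4)·4 = 16.
Next entering variable (most negative obj-row entry -5): x3.
Ratio test on column x3 — row 1: entry 0 ≤ 0; row 2: 4/3 = 4/3. Minimum is 4/3 at row 2 (u2 leaves); pivot element 3.
After the second pivot the obj-row RHS is 16 − (-5)·(4/3) = 68/3.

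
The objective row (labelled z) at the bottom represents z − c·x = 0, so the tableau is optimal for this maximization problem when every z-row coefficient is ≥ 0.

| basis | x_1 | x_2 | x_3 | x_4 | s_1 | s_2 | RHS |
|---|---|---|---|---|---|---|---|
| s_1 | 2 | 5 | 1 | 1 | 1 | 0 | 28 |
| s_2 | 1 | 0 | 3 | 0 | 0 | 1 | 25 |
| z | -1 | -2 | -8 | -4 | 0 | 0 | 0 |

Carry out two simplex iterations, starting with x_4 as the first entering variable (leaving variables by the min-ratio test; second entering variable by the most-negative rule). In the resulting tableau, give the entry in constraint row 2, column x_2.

0

Ratio test on column x_4 — row 1: 28/1 = 28; row 2: entry 0 ≤ 0. Minimum is 28 at row 1 (s_1 leaves); pivot element 1.
Divide row 1 by 1; eliminate column x_4 from the other rows.
Second iteration: most negative z-row entry is -4 in column x_3, so x_3 enters.
Ratio test on column x_3 — row 1: 28/1 = 28; row 2: 25/3 = 25/3. Minimum is 25/3 at row 2 (s_2 leaves); pivot element 3.
Divide row 2 by 3; eliminate column x_3 from the other rows.
After both pivots, the entry at constraint row 2, column x_2 is 0.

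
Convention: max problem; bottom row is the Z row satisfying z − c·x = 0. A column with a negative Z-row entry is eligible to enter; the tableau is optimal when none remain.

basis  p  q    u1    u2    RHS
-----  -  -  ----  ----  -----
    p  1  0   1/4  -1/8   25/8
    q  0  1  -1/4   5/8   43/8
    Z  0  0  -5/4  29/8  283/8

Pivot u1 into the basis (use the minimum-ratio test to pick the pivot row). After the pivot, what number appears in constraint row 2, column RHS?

17/2

Ratio test on column u1 — row 1: (25/8)/(1/4) = 25/2; row 2: entry -1/4 ≤ 0. Minimum is 25/2 at row 1 (p leaves); pivot element 1/4.
Divide row 1 by 1/4; eliminate column u1 from the other rows.
Row 2 update in column RHS: 43/8 − (-1/4)·(25/2) = 17/2.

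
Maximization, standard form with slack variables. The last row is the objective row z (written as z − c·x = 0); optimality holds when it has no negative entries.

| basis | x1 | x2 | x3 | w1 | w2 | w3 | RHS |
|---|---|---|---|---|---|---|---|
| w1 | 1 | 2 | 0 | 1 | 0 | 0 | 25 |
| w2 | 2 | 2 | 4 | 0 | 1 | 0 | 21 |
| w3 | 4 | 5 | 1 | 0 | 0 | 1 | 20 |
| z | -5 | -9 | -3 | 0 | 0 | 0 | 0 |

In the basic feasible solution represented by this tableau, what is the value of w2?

21

w2 is basic (row 2); its value is the RHS of that row, 21.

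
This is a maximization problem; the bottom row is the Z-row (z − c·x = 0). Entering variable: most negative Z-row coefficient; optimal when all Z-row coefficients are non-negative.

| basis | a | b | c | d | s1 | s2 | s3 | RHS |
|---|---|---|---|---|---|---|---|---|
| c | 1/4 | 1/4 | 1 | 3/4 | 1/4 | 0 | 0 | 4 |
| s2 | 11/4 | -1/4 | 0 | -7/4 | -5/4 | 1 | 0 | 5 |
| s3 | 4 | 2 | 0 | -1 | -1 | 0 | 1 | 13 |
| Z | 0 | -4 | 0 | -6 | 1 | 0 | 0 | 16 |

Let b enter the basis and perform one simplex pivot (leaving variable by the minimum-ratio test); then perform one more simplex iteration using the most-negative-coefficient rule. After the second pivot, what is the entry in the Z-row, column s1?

Ratio test on column b — row 1: 4/(1/4) = 16; row 2: entry -1/4 ≤ 0; row 3: 13/2 = 13/2. Minimum is 13/2 at row 3 (s3 leaves); pivot element 2.
Divide row 3 by 2; eliminate column b from the other rows.
Second iteration: most negative Z-row entry is -8 in column d, so d enters.
Ratio test on column d — row 1: (19/8)/(7/8) = 19/7; row 2: entry -15/8 ≤ 0; row 3: entry -1/2 ≤ 0. Minimum is 19/7 at row 1 (c leaves); pivot element 7/8.
Divide row 1 by 7/8; eliminate column d from the other rows.
After both pivots, the entry at the Z-row, column s1 is 17/7.

17/7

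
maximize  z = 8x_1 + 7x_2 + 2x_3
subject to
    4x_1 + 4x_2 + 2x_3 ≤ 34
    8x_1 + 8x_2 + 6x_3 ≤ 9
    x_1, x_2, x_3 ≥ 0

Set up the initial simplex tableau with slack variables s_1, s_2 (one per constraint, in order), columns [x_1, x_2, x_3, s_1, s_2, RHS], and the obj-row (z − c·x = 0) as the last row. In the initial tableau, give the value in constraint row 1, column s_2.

Slack s_2 belongs to constraint 2; its column is the unit vector e_2, so the entry in row 1 is 0.

0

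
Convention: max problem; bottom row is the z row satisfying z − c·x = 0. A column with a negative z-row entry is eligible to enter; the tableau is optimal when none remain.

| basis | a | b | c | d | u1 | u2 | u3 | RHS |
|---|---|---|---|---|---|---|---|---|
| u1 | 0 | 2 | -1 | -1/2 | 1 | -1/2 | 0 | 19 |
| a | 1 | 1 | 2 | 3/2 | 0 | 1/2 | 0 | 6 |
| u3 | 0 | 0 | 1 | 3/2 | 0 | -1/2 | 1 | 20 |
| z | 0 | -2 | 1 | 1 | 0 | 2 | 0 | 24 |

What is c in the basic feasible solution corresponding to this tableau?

c is not in the basis, so in the current basic feasible solution c = 0.

0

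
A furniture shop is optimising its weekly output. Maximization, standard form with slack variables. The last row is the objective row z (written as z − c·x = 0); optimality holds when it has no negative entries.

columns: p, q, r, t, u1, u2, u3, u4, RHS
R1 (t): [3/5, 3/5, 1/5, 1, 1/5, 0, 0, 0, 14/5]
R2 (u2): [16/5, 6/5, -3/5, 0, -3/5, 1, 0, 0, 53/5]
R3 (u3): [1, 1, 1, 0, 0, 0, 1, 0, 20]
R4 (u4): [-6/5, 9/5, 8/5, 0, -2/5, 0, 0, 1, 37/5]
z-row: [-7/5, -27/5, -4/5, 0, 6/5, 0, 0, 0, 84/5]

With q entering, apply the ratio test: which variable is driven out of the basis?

u4

Column q entries and ratios — t: (14/5)/(3/5) = 14/3; u2: (53/5)/(6/5) = 53/6; u3: 20/1 = 20; u4: (37/5)/(9/5) = 37/9.
Smallest ratio is 37/9 in the row of u4, so u4 leaves.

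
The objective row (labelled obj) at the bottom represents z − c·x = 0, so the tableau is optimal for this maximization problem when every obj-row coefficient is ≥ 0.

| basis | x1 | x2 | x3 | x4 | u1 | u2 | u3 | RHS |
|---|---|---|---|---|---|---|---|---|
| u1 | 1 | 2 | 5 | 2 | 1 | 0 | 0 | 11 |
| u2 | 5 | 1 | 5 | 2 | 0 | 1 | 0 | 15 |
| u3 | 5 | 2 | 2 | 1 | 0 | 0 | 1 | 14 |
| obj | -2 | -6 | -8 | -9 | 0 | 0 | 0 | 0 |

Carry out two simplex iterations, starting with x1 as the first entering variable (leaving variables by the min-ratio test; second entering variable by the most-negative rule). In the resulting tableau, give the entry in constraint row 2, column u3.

Ratio test on column x1 — row 1: 11/1 = 11; row 2: 15/5 = 3; row 3: 14/5 = 14/5. Minimum is 14/5 at row 3 (u3 leaves); pivot element 5.
Divide row 3 by 5; eliminate column x1 from the other rows.
Second iteration: most negative obj-row entry is -43/5 in column x4, so x4 enters.
Ratio test on column x4 — row 1: (41/5)/(9/5) = 41/9; row 2: 1/1 = 1; row 3: (14/5)/(1/5) = 14. Minimum is 1 at row 2 (u2 leaves); pivot element 1.
Divide row 2 by 1; eliminate column x4 from the other rows.
After both pivots, the entry at constraint row 2, column u3 is -1.

-1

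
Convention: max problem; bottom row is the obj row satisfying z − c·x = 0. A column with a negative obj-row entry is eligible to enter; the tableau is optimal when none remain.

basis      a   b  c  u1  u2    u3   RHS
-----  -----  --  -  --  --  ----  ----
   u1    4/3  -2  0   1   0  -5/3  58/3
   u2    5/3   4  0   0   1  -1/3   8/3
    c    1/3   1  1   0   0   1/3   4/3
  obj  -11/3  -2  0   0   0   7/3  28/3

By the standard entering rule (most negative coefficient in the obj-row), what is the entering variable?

a

Negative obj-row entries: a: -11/3, b: -2.
The most negative is -11/3 in column a, so a enters.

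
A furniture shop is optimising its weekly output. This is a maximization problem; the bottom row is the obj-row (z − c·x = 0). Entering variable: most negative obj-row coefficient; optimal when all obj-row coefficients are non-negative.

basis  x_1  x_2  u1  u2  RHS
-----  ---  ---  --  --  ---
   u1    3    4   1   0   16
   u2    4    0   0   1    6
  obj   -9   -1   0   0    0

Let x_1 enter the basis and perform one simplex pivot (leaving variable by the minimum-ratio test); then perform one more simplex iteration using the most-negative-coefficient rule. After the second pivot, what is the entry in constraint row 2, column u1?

0

Ratio test on column x_1 — row 1: 16/3 = 16/3; row 2: 6/4 = 3/2. Minimum is 3/2 at row 2 (u2 leaves); pivot element 4.
Divide row 2 by 4; eliminate column x_1 from the other rows.
Second iteration: most negative obj-row entry is -1 in column x_2, so x_2 enters.
Ratio test on column x_2 — row 1: (23/2)/4 = 23/8; row 2: entry 0 ≤ 0. Minimum is 23/8 at row 1 (u1 leaves); pivot element 4.
Divide row 1 by 4; eliminate column x_2 from the other rows.
After both pivots, the entry at constraint row 2, column u1 is 0.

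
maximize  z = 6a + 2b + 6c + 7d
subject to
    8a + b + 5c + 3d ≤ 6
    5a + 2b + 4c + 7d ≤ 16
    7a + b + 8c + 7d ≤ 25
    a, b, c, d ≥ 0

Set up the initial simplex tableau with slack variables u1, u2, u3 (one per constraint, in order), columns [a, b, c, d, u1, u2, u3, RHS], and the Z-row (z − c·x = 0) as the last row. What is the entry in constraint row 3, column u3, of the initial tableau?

Slack u3 belongs to constraint 3; its column is the unit vector e_3, so the entry in row 3 is 1.

1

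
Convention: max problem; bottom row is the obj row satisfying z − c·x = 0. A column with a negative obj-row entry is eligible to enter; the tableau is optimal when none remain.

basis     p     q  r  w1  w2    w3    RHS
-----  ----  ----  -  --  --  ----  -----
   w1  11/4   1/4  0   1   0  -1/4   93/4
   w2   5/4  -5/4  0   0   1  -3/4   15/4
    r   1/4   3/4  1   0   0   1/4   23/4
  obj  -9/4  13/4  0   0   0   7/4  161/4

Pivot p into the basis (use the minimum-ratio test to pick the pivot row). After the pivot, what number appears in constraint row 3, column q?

1

Ratio test on column p — row 1: (93/4)/(11/4) = 93/11; row 2: (15/4)/(5/4) = 3; row 3: (23/4)/(1/4) = 23. Minimum is 3 at row 2 (w2 leaves); pivot element 5/4.
Divide row 2 by 5/4; eliminate column p from the other rows.
Row 3 update in column q: 3/4 − (1/4)·(-1) = 1.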